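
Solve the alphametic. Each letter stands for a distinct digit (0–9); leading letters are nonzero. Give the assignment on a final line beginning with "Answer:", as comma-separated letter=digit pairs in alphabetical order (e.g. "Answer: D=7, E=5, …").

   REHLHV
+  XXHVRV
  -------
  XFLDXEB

Step 1. [col 1: V + V ≡ B (mod 10)] column 1 (V + V ≡ B (mod 10), carry-in 0) doesn't pin B yet; pick B=4 and continue. So B=4.
Step 2. [col 1: V + V ≡ B (mod 10)] several values work for V in column 1 (V + V ≡ B (mod 10), carry-in 0); try V=2, so V=2.
Step 3. [col 2: H + R ≡ E (mod 10)] column 2 (H + R ≡ E (mod 10), carry-in 0) doesn't pin R yet; pick R=9 and continue ⇒ R=9.
Step 4. [col 2: H + R ≡ E (mod 10)] column 2 (H + R ≡ E (mod 10), carry-in 0) doesn't pin H yet; pick H=7 and continue, so H=7.
Step 5. [col 2: H + R ≡ E (mod 10)] in column 2 we have H+R≡E with carry-in 0; given H=7, R=9 and digits 2,4,7,9 already taken and all letters distinct, that pins E to 6 ⇒ E=6.
Step 6. [col 3: L + V ≡ X (mod 10)] column 3 (L + V ≡ X (mod 10), carry-in 1) doesn't pin L yet; pick L=8 and continue ⇒ L=8.
Step 7. [col 3: L + V ≡ X (mod 10)] from column 3 (L=8, V=2, carry-in 1, digits 2,4,6,7,8,9 already taken and all letters distinct): X must equal 1. So X=1.
Step 8. [col 4: H + H ≡ D (mod 10)] column 4 reads H+H+carry(1)=D with H=7; with digits 1,2,4,6,7,8,9 already taken and all letters distinct, the only value for D is 5, so D=5.
Step 9. [col 6: R + X ≡ F (mod 10)] column 6: given R=9, X=1, carry-in 0, and digits 1,2,4,5,6,7,8,9 already taken and all letters distinct, R+X≡F (mod 10) forces F=0. So F=0.

Answer: B=4, D=5, E=6, F=0, H=7, L=8, R=9, V=2, X=1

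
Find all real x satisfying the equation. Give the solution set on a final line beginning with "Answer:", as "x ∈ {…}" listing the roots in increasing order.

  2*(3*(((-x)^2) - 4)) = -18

Step 1. [2*(3*(((-x)^2) - 4)) = -18] leading coefficient 2: divide by 2, so div: 3*(((-x)^2) - 4) = -9.
Step 2. [3*(((-x)^2) - 4) = -9] divide by the outer 3, so div: ((-x)^2) - 4 = -3.
Step 3. [((-x)^2) - 4 = -3] the outer -4 inverts by adding 4. So sub: (-x)^2 = 1.
Step 4. [(-x)^2 = 1] LHS squared, RHS 1 ≥ 0: apply √ (±) ⇒ sqrt: -x = 1 or -1.
Step 5. [-x = 1 or -1] flip signs both sides ⇒ neg: x = -1 or 1.

Answer: x ∈ {-1, 1}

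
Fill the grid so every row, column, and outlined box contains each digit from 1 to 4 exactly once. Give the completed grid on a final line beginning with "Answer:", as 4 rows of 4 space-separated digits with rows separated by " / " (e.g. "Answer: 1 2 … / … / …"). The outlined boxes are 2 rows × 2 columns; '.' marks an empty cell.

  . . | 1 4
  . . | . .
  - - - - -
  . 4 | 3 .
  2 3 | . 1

Step 1. [r2c4∈{2,3}] across col 4, 3 lands solely at r2c4. So r2c4=3.
Step 2. [r2c2∈{1,2}] 1 has one home in col 2: r2c2. So r2c2=1.
Step 3. [r2c3∈{2}] r2c3 has the single candidate 2, so r2c3=2.
Step 4. [r4c3∈{4}] r4c3 has the single candidate 4, so r4c3=4.
Step 5. [r2c1∈{4}] only 4 remains possible at r2c1, so r2c1=4.
Step 6. [r3c1∈{1}] r3c1's peers cover all but 1, so r3c1=1.
Step 7. [r1c2∈{2}] only 2 remains possible at r1c2, so r1c2=2.
Step 8. [r1c1∈{3}] nothing but 3 survives at r1c1. So r1c1=3.
Step 9. [r3c4∈{2}] r3c4's peers cover all but 2. So r3c4=2.

Answer: 3 2 1 4 / 4 1 2 3 / 1 4 3 2 / 2 3 4 1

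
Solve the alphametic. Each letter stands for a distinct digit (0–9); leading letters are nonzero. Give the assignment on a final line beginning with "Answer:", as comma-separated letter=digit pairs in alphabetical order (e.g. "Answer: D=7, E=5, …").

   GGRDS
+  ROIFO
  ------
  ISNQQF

Step 1. [col 1: S + O ≡ F (mod 10)] O=9 is one option consistent with column 1 (S + O ≡ F (mod 10), carry-in 0) — take it. So O=9.
Step 2. [I] the sum has 6 digits but both addends have 5; that extra leading digit I is the final carry, namely 1, so I=1.
Step 3. [col 1: S + O ≡ F (mod 10)] column 1 (S + O ≡ F (mod 10), carry-in 0) doesn't pin S yet; pick S=4 and continue, so S=4.
Step 4. [col 1: S + O ≡ F (mod 10)] column 1 reads S+O+carry(0)=F with S=4, O=9; with digits 1,4,9 already taken and all letters distinct, the only value for F is 3 ⇒ F=3.
Step 5. [col 2: D + F ≡ Q (mod 10)] D=2 is one option consistent with column 2 (D + F ≡ Q (mod 10), carry-in 1) — take it ⇒ D=2.
Step 6. [col 2: D + F ≡ Q (mod 10)] in column 2 we have D+F≡Q with carry-in 1; given D=2, F=3 and digits 1,2,3,4,9 already taken and all letters distinct, that pins Q to 6 ⇒ Q=6.
Step 7. [col 3: R + I ≡ Q (mod 10)] in column 3 we have R+I≡Q with carry-in 0; given I=1, Q=6 and digits 1,2,3,4,6,9 already taken and all letters distinct, that pins R to 5, so R=5.
Step 8. [col 4: G + O ≡ N (mod 10)] from column 4 (O=9, carry-in 0, digits 1,2,3,4,5,6,9 already taken and all letters distinct): G must equal 8. So G=8.
Step 9. [col 4: G + O ≡ N (mod 10)] in column 4 we have G+O≡N with carry-in 0; given G=8, O=9 and digits 1,2,3,4,5,6,8,9 already taken and all letters distinct, that pins N to 7. So N=7.

Answer: D=2, F=3, G=8, I=1, N=7, O=9, Q=6, R=5, S=4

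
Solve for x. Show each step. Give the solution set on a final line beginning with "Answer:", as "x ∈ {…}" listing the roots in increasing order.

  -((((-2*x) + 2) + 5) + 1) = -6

Step 1. [-((((-2*x) + 2) + 5) + 1) = -6] LHS negated; negate both sides, so neg: (((-2*x) + 2) + 5) + 1 = 6.
Step 2. [(((-2*x) + 2) + 5) + 1 = 6] peel the +1: subtract 1 from each side, so sub: ((-2*x) + 2) + 5 = 5.
Step 3. [((-2*x) + 2) + 5 = 5] subtract 5: x sits inside (… + 5). So sub: (-2*x) + 2 = 0.
Step 4. [(-2*x) + 2 = 0] peel the +2: subtract 2 from each side, so sub: -2*x = -2.
Step 5. [-2*x = -2] divide by the outer -2, so div: x = 1.

Answer: x ∈ {1}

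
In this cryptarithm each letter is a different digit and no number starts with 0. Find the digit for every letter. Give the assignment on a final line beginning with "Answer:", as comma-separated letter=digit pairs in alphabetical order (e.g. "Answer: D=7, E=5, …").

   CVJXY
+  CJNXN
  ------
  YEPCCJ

Step 1. [col 1: Y + N ≡ J (mod 10)] Y=1 is one option consistent with column 1 (Y + N ≡ J (mod 10), carry-in 0) — take it ⇒ Y=1.
Step 2. [col 1: Y + N ≡ J (mod 10)] no forcing yet in column 1 (carry-in 0); N=3 is free and consistent — try it, so N=3.
Step 3. [col 1: Y + N ≡ J (mod 10)] column 1 reads Y+N+carry(0)=J with Y=1, N=3; with digits 1,3 already taken and all letters distinct, the only value for J is 4 ⇒ J=4.
Step 4. [col 2: X + X ≡ C (mod 10)] C=8 is one option consistent with column 2 (X + X ≡ C (mod 10), carry-in 0) — take it ⇒ C=8.
Step 5. [col 2: X + X ≡ C (mod 10)] column 2: given C=8, carry-in 0, and digits 1,3,4,8 already taken and all letters distinct, X+X≡C (mod 10) forces X=9 ⇒ X=9.
Step 6. [col 4: V + J ≡ P (mod 10)] V=6 is one option consistent with column 4 (V + J ≡ P (mod 10), carry-in 0) — take it ⇒ V=6.
Step 7. [col 4: V + J ≡ P (mod 10)] in column 4 we have V+J≡P with carry-in 0; given V=6, J=4 and digits 1,3,4,6,8,9 already taken and all letters distinct, that pins P to 0. So P=0.
Step 8. [col 5: C + C ≡ E (mod 10)] from column 5 (C=8, carry-in 1, digits 0,1,3,4,6,8,9 already taken and all letters distinct): E must equal 7. So E=7.

Answer: C=8, E=7, J=4, N=3, P=0, V=6, X=9, Y=1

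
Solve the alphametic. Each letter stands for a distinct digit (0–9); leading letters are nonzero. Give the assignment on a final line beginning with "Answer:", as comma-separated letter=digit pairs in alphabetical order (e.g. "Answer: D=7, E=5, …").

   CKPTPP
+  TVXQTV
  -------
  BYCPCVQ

Step 1. [col 1: P + V ≡ Q (mod 10)] V=6 is one option consistent with column 1 (P + V ≡ Q (mod 10), carry-in 0) — take it ⇒ V=6.
Step 2. [B] B is the leading digit of a 7-digit sum of two 6-digit numbers; the final carry is exactly 1, so B=1.
Step 3. [col 1: P + V ≡ Q (mod 10)] no forcing yet in column 1 (carry-in 0); Q=4 is free and consistent — try it, so Q=4.
Step 4. [col 1: P + V ≡ Q (mod 10)] column 1: given V=6, Q=4, carry-in 0, and digits 1,4,6 already taken and all letters distinct, P+V≡Q (mod 10) forces P=8 ⇒ P=8.
Step 5. [col 2: P + T ≡ V (mod 10)] column 2 reads P+T+carry(1)=V with P=8, V=6; with digits 1,4,6,8 already taken and all letters distinct, the only value for T is 7 ⇒ T=7.
Step 6. [col 3: T + Q ≡ C (mod 10)] column 3 reads T+Q+carry(1)=C with T=7, Q=4; with digits 1,4,6,7,8 already taken and all letters distinct, the only value for C is 2, so C=2.
Step 7. [col 4: P + X ≡ P (mod 10)] column 4: given P=8, carry-in 1, and digits 1,2,4,6,7,8 already taken and all letters distinct, P+X≡P (mod 10) forces X=9 ⇒ X=9.
Step 8. [col 5: K + V ≡ C (mod 10)] in column 5 we have K+V≡C with carry-in 1; given V=6, C=2 and digits 1,2,4,6,7,8,9 already taken and all letters distinct, that pins K to 5. So K=5.
Step 9. [col 6: C + T ≡ Y (mod 10)] from column 6 (C=2, T=7, carry-in 1, digits 1,2,4,5,6,7,8,9 already taken and all letters distinct): Y must equal 0 ⇒ Y=0.

Answer: B=1, C=2, K=5, P=8, Q=4, T=7, V=6, X=9, Y=0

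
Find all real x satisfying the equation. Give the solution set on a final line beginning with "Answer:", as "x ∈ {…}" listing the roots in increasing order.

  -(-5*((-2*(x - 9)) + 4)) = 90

Step 1. [-(-5*((-2*(x - 9)) + 4)) = 90] flip signs both sides ⇒ neg: -5*((-2*(x - 9)) + 4) = -90.
Step 2. [-5*((-2*(x - 9)) + 4) = -90] divide by the outer -5 ⇒ div: (-2*(x - 9)) + 4 = 18.
Step 3. [(-2*(x - 9)) + 4 = 18] common factor -2 (LHS and 18) — divide through, so factor: (x - 9) - 2 = -9.
Step 4. [(x - 9) - 2 = -9] 2 comes off first (add 2), so sub: x - 9 = -7.
Step 5. [x - 9 = -7] the outer -9 inverts by adding 9, so sub: x = 2.

Answer: x ∈ {2}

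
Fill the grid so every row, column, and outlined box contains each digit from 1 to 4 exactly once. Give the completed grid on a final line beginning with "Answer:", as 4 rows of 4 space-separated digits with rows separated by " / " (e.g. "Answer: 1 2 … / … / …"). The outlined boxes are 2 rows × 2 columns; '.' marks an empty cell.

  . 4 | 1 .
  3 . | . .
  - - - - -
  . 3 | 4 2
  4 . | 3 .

Step 1. [r2c2∈{1,2}] across row 2, 1 lands solely at r2c2, so r2c2=1.
Step 2. [r2c4∈{4}] only 4 remains possible at r2c4 ⇒ r2c4=4.
Step 3. [r1c1∈{2}] nothing but 2 survives at r1c1. So r1c1=2.
Step 4. [r3c1∈{1}] r3c1 is down to just 1 ⇒ r3c1=1.
Step 5. [r4c2∈{2}] r4c2's peers cover all but 2, so r4c2=2.
Step 6. [r4c4∈{1}] r4c4 has the single candidate 1 ⇒ r4c4=1.
Step 7. [r1c4∈{3}] nothing but 3 survives at r1c4. So r1c4=3.
Step 8. [r2c3∈{2}] nothing but 2 survives at r2c3, so r2c3=2.

Answer: 2 4 1 3 / 3 1 2 4 / 1 3 4 2 / 4 2 3 1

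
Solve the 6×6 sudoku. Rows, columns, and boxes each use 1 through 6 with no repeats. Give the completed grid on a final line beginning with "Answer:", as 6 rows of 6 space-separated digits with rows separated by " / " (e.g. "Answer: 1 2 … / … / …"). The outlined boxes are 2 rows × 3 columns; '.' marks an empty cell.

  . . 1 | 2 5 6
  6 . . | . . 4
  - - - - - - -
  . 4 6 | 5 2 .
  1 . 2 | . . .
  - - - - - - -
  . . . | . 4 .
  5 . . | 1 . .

Step 1. [r5c3∈{3}] only 3 remains possible at r5c3, so r5c3=3.
Step 2. [r4c6∈{3}] r4c6 is down to just 3 ⇒ r4c6=3.
Step 3. [r2c2∈{2,3,5}] r2c2 is the only open cell in row 2 admitting 2, so r2c2=2.
Step 4. [r5c4∈{6}] r5c4's peers cover all but 6. So r5c4=6.
Step 5. [r2c5∈{1,3}] r2c5 is the only open cell in row 2 admitting 1 ⇒ r2c5=1.
Step 6. [r1c1∈{3,4}] across row 1, 4 lands solely at r1c1. So r1c1=4.
Step 7. [r5c6∈{2,5}] 5 has one home in row 5: r5c6, so r5c6=5.
Step 8. [r6c6∈{2}] r6c6's peers cover all but 2 ⇒ r6c6=2.
Step 9. [r6c5∈{3}] r6c5 has the single candidate 3. So r6c5=3.
Step 10. [r1c2∈{3}] nothing but 3 survives at r1c2 ⇒ r1c2=3.
Step 11. [r4c5∈{6}] nothing but 6 survives at r4c5 ⇒ r4c5=6.
Step 12. [r2c3∈{5}] nothing but 5 survives at r2c3, so r2c3=5.
Step 13. [r6c3∈{4}] r6c3 is down to just 4. So r6c3=4.
Step 14. [r5c2∈{1}] r5c2's peers cover all but 1 ⇒ r5c2=1.
Step 15. [r3c1∈{3}] nothing but 3 survives at r3c1 ⇒ r3c1=3.
Step 16. [r2c4∈{3}] r2c4 has the single candidate 3 ⇒ r2c4=3.
Step 17. [r6c2∈{6}] r6c2 is down to just 6. So r6c2=6.
Step 18. [r3c6∈{1}] only 1 remains possible at r3c6 ⇒ r3c6=1.
Step 19. [r4c4∈{4}] r4c4 is down to just 4 ⇒ r4c4=4.
Step 20. [r5c1∈{2}] nothing but 2 survives at r5c1. So r5c1=2.
Step 21. [r4c2∈{5}] only 5 remains possible at r4c2. So r4c2=5.

Answer: 4 3 1 2 5 6 / 6 2 5 3 1 4 / 3 4 6 5 2 1 / 1 5 2 4 6 3 / 2 1 3 6 4 5 / 5 6 4 1 3 2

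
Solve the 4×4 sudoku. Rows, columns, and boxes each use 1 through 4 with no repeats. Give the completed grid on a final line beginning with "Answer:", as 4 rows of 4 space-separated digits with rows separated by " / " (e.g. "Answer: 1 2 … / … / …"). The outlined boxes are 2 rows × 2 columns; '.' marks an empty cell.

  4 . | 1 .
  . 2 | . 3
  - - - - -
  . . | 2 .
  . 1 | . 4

Step 1. [r3c1∈{3}] only 3 remains possible at r3c1. So r3c1=3.
Step 2. [r1c2∈{3}] r1c2's peers cover all but 3 ⇒ r1c2=3.
Step 3. [r3c2∈{4}] r3c2's peers cover all but 4 ⇒ r3c2=4.
Step 4. [r1c4∈{2}] nothing but 2 survives at r1c4, so r1c4=2.
Step 5. [r2c1∈{1}] r2c1 has the single candidate 1. So r2c1=1.
Step 6. [r4c3∈{3}] r4c3 is down to just 3 ⇒ r4c3=3.
Step 7. [r4c1∈{2}] r4c1 has the single candidate 2. So r4c1=2.
Step 8. [r2c3∈{4}] nothing but 4 survives at r2c3 ⇒ r2c3=4.
Step 9. [r3c4∈{1}] nothing but 1 survives at r3c4 ⇒ r3c4=1.

Answer: 4 3 1 2 / 1 2 4 3 / 3 4 2 1 / 2 1 3 4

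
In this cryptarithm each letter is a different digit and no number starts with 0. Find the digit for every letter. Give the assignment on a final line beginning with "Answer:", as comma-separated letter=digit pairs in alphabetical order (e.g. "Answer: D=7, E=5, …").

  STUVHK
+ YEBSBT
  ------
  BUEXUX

Step 1. [col 1: K + T ≡ X (mod 10)] no forcing yet in column 1 (carry-in 0); T=3 is free and consistent — try it, so T=3.
Step 2. [col 1: K + T ≡ X (mod 10)] column 1 (K + T ≡ X (mod 10), carry-in 0) doesn't pin K yet; pick K=7 and continue, so K=7.
Step 3. [col 1: K + T ≡ X (mod 10)] from column 1 (K=7, T=3, carry-in 0, digits 3,7 already taken and all letters distinct): X must equal 0. So X=0.
Step 4. [col 2: H + B ≡ U (mod 10)] column 2 (H + B ≡ U (mod 10), carry-in 1) doesn't pin B yet; pick B=6 and continue. So B=6.
Step 5. [col 2: H + B ≡ U (mod 10)] no forcing yet in column 2 (carry-in 1); U=2 is free and consistent — try it ⇒ U=2.
Step 6. [col 2: H + B ≡ U (mod 10)] column 2 reads H+B+carry(1)=U with B=6, U=2; with digits 0,2,3,6,7 already taken and all letters distinct, the only value for H is 5 ⇒ H=5.
Step 7. [col 3: V + S ≡ X (mod 10)] several values work for V in column 3 (V + S ≡ X (mod 10), carry-in 1); try V=8 ⇒ V=8.
Step 8. [col 3: V + S ≡ X (mod 10)] in column 3 we have V+S≡X with carry-in 1; given V=8, X=0 and digits 0,2,3,5,6,7,8 already taken and all letters distinct, that pins S to 1, so S=1.
Step 9. [col 4: U + B ≡ E (mod 10)] column 4: given U=2, B=6, carry-in 1, and digits 0,1,2,3,5,6,7,8 already taken and all letters distinct, U+B≡E (mod 10) forces E=9. So E=9.
Step 10. [col 6: S + Y ≡ B (mod 10)] column 6 reads S+Y+carry(1)=B with S=1, B=6; with digits 0,1,2,3,5,6,7,8,9 already taken and all letters distinct, the only value for Y is 4 ⇒ Y=4.

Answer: B=6, E=9, H=5, K=7, S=1, T=3, U=2, V=8, X=0, Y=4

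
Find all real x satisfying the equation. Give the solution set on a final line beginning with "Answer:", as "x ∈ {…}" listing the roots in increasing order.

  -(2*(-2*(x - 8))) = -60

Step 1. [-(2*(-2*(x - 8))) = -60] flip signs both sides, so neg: 2*(-2*(x - 8)) = 60.
Step 2. [2*(-2*(x - 8)) = 60] LHS = 2·(…); ÷2 both sides. So div: -2*(x - 8) = 30.
Step 3. [-2*(x - 8) = 30] leading coefficient -2: divide by -2, so div: x - 8 = -15.
Step 4. [x - 8 = -15] 8 comes off first (add 8). So sub: x = -7.

Answer: x ∈ {-7}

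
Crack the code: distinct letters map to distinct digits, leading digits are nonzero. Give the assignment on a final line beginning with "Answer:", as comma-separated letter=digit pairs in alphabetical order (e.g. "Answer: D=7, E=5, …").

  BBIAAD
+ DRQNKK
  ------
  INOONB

Step 1. [col 1: D + K ≡ B (mod 10)] no forcing yet in column 1 (carry-in 0); D=1 is free and consistent — try it ⇒ D=1.
Step 2. [col 1: D + K ≡ B (mod 10)] column 1 (D + K ≡ B (mod 10), carry-in 0) doesn't pin B yet; pick B=3 and continue ⇒ B=3.
Step 3. [col 1: D + K ≡ B (mod 10)] in column 1 we have D+K≡B with carry-in 0; given D=1, B=3 and digits 1,3 already taken and all letters distinct, that pins K to 2. So K=2.
Step 4. [col 2: A + K ≡ N (mod 10)] A=8 is one option consistent with column 2 (A + K ≡ N (mod 10), carry-in 0) — take it ⇒ A=8.
Step 5. [col 2: A + K ≡ N (mod 10)] column 2 reads A+K+carry(0)=N with A=8, K=2; with digits 1,2,3,8 already taken and all letters distinct, the only value for N is 0 ⇒ N=0.
Step 6. [col 3: A + N ≡ O (mod 10)] column 3 reads A+N+carry(1)=O with A=8, N=0; with digits 0,1,2,3,8 already taken and all letters distinct, the only value for O is 9, so O=9.
Step 7. [col 4: I + Q ≡ O (mod 10)] I=5 is one option consistent with column 4 (I + Q ≡ O (mod 10), carry-in 0) — take it. So I=5.
Step 8. [col 4: I + Q ≡ O (mod 10)] in column 4 we have I+Q≡O with carry-in 0; given I=5, O=9 and digits 0,1,2,3,5,8,9 already taken and all letters distinct, that pins Q to 4. So Q=4.
Step 9. [col 5: B + R ≡ N (mod 10)] column 5: given B=3, N=0, carry-in 0, and digits 0,1,2,3,4,5,8,9 already taken and all letters distinct, B+R≡N (mod 10) forces R=7. So R=7.

Answer: A=8, B=3, D=1, I=5, K=2, N=0, O=9, Q=4, R=7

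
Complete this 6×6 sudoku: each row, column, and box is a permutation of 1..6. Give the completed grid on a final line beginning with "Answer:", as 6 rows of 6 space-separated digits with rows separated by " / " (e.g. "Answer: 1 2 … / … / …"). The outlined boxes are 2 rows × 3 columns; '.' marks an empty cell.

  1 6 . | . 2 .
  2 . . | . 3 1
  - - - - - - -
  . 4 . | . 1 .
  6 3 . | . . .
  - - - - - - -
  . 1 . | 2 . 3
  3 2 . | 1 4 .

Step 1. [r4c5∈{5}] nothing but 5 survives at r4c5. So r4c5=5.
Step 2. [r4c4∈{4}] only 4 remains possible at r4c4, so r4c4=4.
Step 3. [r1c4∈{5}] only 5 remains possible at r1c4 ⇒ r1c4=5.
Step 4. [r2c3∈{4,5}] row 2 places 4 nowhere but r2c3, so r2c3=4.
Step 5. [r5c5∈{6}] nothing but 6 survives at r5c5, so r5c5=6.
Step 6. [r5c3∈{5}] nothing but 5 survives at r5c3 ⇒ r5c3=5.
Step 7. [r3c6∈{2,6}] 6 has one home in col 6: r3c6, so r3c6=6.
Step 8. [r4c6∈{2}] r4c6 has the single candidate 2. So r4c6=2.
Step 9. [r6c6∈{5}] only 5 remains possible at r6c6 ⇒ r6c6=5.
Step 10. [r1c6∈{4}] r1c6 is down to just 4. So r1c6=4.
Step 11. [r4c3∈{1}] r4c3's peers cover all but 1, so r4c3=1.
Step 12. [r5c1∈{4}] nothing but 4 survives at r5c1, so r5c1=4.
Step 13. [r6c3∈{6}] r6c3 has the single candidate 6. So r6c3=6.
Step 14. [r2c4∈{6}] nothing but 6 survives at r2c4 ⇒ r2c4=6.
Step 15. [r3c1∈{5}] only 5 remains possible at r3c1. So r3c1=5.
Step 16. [r1c3∈{3}] r1c3 has the single candidate 3. So r1c3=3.
Step 17. [r2c2∈{5}] r2c2 has the single candidate 5, so r2c2=5.
Step 18. [r3c3∈{2}] nothing but 2 survives at r3c3, so r3c3=2.
Step 19. [r3c4∈{3}] r3c4 has the single candidate 3, so r3c4=3.

Answer: 1 6 3 5 2 4 / 2 5 4 6 3 1 / 5 4 2 3 1 6 / 6 3 1 4 5 2 / 4 1 5 2 6 3 / 3 2 6 1 4 5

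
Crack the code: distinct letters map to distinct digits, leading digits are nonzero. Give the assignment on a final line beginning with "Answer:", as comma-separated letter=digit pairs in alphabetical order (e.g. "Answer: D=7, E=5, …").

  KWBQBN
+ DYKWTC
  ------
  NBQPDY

Step 1. [col 1: N + C ≡ Y (mod 10)] column 1 (N + C ≡ Y (mod 10), carry-in 0) doesn't pin N yet; pick N=8 and continue ⇒ N=8.
Step 2. [col 1: N + C ≡ Y (mod 10)] column 1 (N + C ≡ Y (mod 10), carry-in 0) doesn't pin C yet; pick C=2 and continue. So C=2.
Step 3. [col 1: N + C ≡ Y (mod 10)] in column 1 we have N+C≡Y with carry-in 0; given N=8, C=2 and digits 2,8 already taken and all letters distinct, that pins Y to 0, so Y=0.
Step 4. [col 2: B + T ≡ D (mod 10)] T=4 is one option consistent with column 2 (B + T ≡ D (mod 10), carry-in 1) — take it ⇒ T=4.
Step 5. [col 2: B + T ≡ D (mod 10)] no forcing yet in column 2 (carry-in 1); B=6 is free and consistent — try it ⇒ B=6.
Step 6. [col 2: B + T ≡ D (mod 10)] column 2: given B=6, T=4, carry-in 1, and digits 0,2,4,6,8 already taken and all letters distinct, B+T≡D (mod 10) forces D=1, so D=1.
Step 7. [col 3: Q + W ≡ P (mod 10)] P=9 is one option consistent with column 3 (Q + W ≡ P (mod 10), carry-in 1) — take it. So P=9.
Step 8. [col 3: Q + W ≡ P (mod 10)] several values work for W in column 3 (Q + W ≡ P (mod 10), carry-in 1); try W=5. So W=5.
Step 9. [col 3: Q + W ≡ P (mod 10)] column 3 reads Q+W+carry(1)=P with W=5, P=9; with digits 0,1,2,4,5,6,8,9 already taken and all letters distinct, the only value for Q is 3, so Q=3.
Step 10. [col 4: B + K ≡ Q (mod 10)] column 4: given B=6, Q=3, carry-in 0, and digits 0,1,2,3,4,5,6,8,9 already taken and all letters distinct, B+K≡Q (mod 10) forces K=7, so K=7.

Answer: B=6, C=2, D=1, K=7, N=8, P=9, Q=3, T=4, W=5, Y=0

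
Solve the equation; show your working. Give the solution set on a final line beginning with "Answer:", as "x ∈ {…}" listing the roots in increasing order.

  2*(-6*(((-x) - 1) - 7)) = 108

Step 1. [2*(-6*(((-x) - 1) - 7)) = 108] 2 out front; divide by 2 ⇒ div: -6*(((-x) - 1) - 7) = 54.
Step 2. [-6*(((-x) - 1) - 7) = 54] leading coefficient -6: divide by -6, so div: ((-x) - 1) - 7 = -9.
Step 3. [((-x) - 1) - 7 = -9] -7 is outermost — add 7 both sides. So sub: (-x) - 1 = -2.
Step 4. [(-x) - 1 = -2] 1 comes off first (add 1) ⇒ sub: -x = -1.
Step 5. [-x = -1] flip signs both sides, so neg: x = 1.

Answer: x ∈ {1}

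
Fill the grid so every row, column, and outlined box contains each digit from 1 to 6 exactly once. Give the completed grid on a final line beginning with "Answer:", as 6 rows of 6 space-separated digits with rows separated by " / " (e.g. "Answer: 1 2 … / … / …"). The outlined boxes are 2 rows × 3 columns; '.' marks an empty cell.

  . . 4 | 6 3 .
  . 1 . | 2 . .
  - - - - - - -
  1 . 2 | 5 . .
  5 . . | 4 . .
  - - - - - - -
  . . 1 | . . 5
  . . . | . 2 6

Step 1. [r3c2∈{3,4,6}] in row 3, 4 fits only at r3c2. So r3c2=4.
Step 2. [r1c2∈{2,5}] 5 has one home in row 1: r1c2 ⇒ r1c2=5.
Step 3. [r6c2∈{3}] r6c2 has the single candidate 3, so r6c2=3.
Step 4. [r4c3∈{3,6}] r4c3 is the only open cell in box 3 admitting 3 ⇒ r4c3=3.
Step 5. [r4c5∈{1,6}] col 5 places 1 nowhere but r4c5 ⇒ r4c5=1.
Step 6. [r5c2∈{2,6}] col 2 places 2 nowhere but r5c2 ⇒ r5c2=2.
Step 7. [r5c1∈{4,6}] r5c1 is the only open cell in row 5 admitting 6, so r5c1=6.
Step 8. [r2c5∈{4,5}] 5 has one home in row 2: r2c5 ⇒ r2c5=5.
Step 9. [r6c3∈{5}] r6c3 is down to just 5. So r6c3=5.
Step 10. [r4c2∈{6}] r4c2's peers cover all but 6 ⇒ r4c2=6.
Step 11. [r6c4∈{1}] only 1 remains possible at r6c4. So r6c4=1.
Step 12. [r3c6∈{3}] r3c6 is down to just 3, so r3c6=3.
Step 13. [r3c5∈{6}] only 6 remains possible at r3c5, so r3c5=6.
Step 14. [r6c1∈{4}] only 4 remains possible at r6c1, so r6c1=4.
Step 15. [r1c6∈{1}] r1c6 has the single candidate 1, so r1c6=1.
Step 16. [r2c1∈{3}] r2c1 is down to just 3 ⇒ r2c1=3.
Step 17. [r1c1∈{2}] only 2 remains possible at r1c1. So r1c1=2.
Step 18. [r2c6∈{4}] nothing but 4 survives at r2c6. So r2c6=4.
Step 19. [r2c3∈{6}] r2c3's peers cover all but 6. So r2c3=6.
Step 20. [r5c5∈{4}] r5c5 is down to just 4. So r5c5=4.
Step 21. [r4c6∈{2}] r4c6's peers cover all but 2, so r4c6=2.
Step 22. [r5c4∈{3}] r5c4 has the single candidate 3, so r5c4=3.

Answer: 2 5 4 6 3 1 / 3 1 6 2 5 4 / 1 4 2 5 6 3 / 5 6 3 4 1 2 / 6 2 1 3 4 5 / 4 3 5 1 2 6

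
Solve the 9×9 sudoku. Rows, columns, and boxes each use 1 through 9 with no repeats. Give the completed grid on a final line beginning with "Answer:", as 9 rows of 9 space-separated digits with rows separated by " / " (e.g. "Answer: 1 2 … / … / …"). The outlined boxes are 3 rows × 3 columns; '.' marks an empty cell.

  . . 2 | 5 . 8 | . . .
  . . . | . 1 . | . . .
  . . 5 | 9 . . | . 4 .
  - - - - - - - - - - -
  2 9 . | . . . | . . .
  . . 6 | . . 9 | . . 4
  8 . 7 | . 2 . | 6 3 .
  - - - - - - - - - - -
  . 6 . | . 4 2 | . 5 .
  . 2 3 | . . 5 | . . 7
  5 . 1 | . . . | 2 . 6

Step 1. [r9c2∈{4,7,8}] r9c2 is the only open cell in row 9 admitting 4, so r9c2=4.
Step 2. [r1c1∈{1,3,4,6,7,9}] row 1 places 4 nowhere but r1c1 ⇒ r1c1=4.
Step 3. [r8c1∈{9}] r8c1 has the single candidate 9, so r8c1=9.
Step 4. [r2c4∈{2,3,4,6,7}] in col 4, 2 fits only at r2c4 ⇒ r2c4=2.
Step 5. [r6c9∈{1,5,9}] in row 6, 9 fits only at r6c9 ⇒ r6c9=9.
Step 6. [r7c7∈{1,3,8,9}] row 7 places 9 nowhere but r7c7, so r7c7=9.
Step 7. [r9c8∈{8}] nothing but 8 survives at r9c8. So r9c8=8.
Step 8. [r8c8∈{1}] r8c8 is down to just 1, so r8c8=1.
Step 9. [r4c8∈{7}] r4c8 is down to just 7. So r4c8=7.
Step 10. [r7c4∈{1,3,7,8}] in row 7, 1 fits only at r7c4, so r7c4=1.
Step 11. [r2c6∈{3,4,6,7}] across row 2, 4 lands solely at r2c6, so r2c6=4.
Step 12. [r7c9∈{3}] only 3 remains possible at r7c9. So r7c9=3.
Step 13. [r1c9∈{1}] r1c9 is down to just 1. So r1c9=1.
Step 14. [r2c3∈{8,9}] in col 3, 9 fits only at r2c3, so r2c3=9.
Step 15. [r6c6∈{1}] only 1 remains possible at r6c6 ⇒ r6c6=1.
Step 16. [r4c7∈{1,5,8}] in row 4, 1 fits only at r4c7 ⇒ r4c7=1.
Step 17. [r2c8∈{6}] nothing but 6 survives at r2c8 ⇒ r2c8=6.
Step 18. [r1c5∈{3,6,7}] row 1 places 6 nowhere but r1c5 ⇒ r1c5=6.
Step 19. [r3c1∈{1,3,6,7}] 6 has one home in row 3: r3c1. So r3c1=6.
Step 20. [r3c2∈{1,3,7,8}] r3c2 is the only open cell in row 3 admitting 1 ⇒ r3c2=1.
Step 21. [r2c2∈{3,7,8}] r2c2 is the only open cell in col 2 admitting 8 ⇒ r2c2=8.
Step 22. [r1c2∈{3,7}] in col 2, 7 fits only at r1c2 ⇒ r1c2=7.
Step 23. [r5c2∈{3,5}] r5c2 is the only open cell in col 2 admitting 3, so r5c2=3.
Step 24. [r2c7∈{3,5,7}] across row 2, 7 lands solely at r2c7 ⇒ r2c7=7.
Step 25. [r8c5∈{8}] nothing but 8 survives at r8c5. So r8c5=8.
Step 26. [r5c7∈{5,8}] across col 7, 5 lands solely at r5c7. So r5c7=5.
Step 27. [r5c5∈{7}] r5c5 is down to just 7 ⇒ r5c5=7.
Step 28. [r3c5∈{3}] r3c5 is down to just 3 ⇒ r3c5=3.
Step 29. [r4c6∈{3,6}] col 6 places 6 nowhere but r4c6. So r4c6=6.
Step 30. [r4c4∈{3,4,8}] in row 4, 3 fits only at r4c4. So r4c4=3.
Step 31. [r3c6∈{7}] r3c6 has the single candidate 7. So r3c6=7.
Step 32. [r4c9∈{8}] r4c9's peers cover all but 8 ⇒ r4c9=8.
Step 33. [r3c7∈{8}] only 8 remains possible at r3c7. So r3c7=8.
Step 34. [r4c3∈{4}] r4c3 has the single candidate 4 ⇒ r4c3=4.
Step 35. [r1c7∈{3}] only 3 remains possible at r1c7 ⇒ r1c7=3.
Step 36. [r9c4∈{7}] only 7 remains possible at r9c4. So r9c4=7.
Step 37. [r5c8∈{2}] nothing but 2 survives at r5c8 ⇒ r5c8=2.
Step 38. [r2c9∈{5}] r2c9 has the single candidate 5, so r2c9=5.
Step 39. [r6c2∈{5}] nothing but 5 survives at r6c2, so r6c2=5.
Step 40. [r2c1∈{3}] r2c1 is down to just 3 ⇒ r2c1=3.
Step 41. [r7c3∈{8}] nothing but 8 survives at r7c3, so r7c3=8.
Step 42. [r1c8∈{9}] only 9 remains possible at r1c8 ⇒ r1c8=9.
Step 43. [r9c6∈{3}] r9c6 has the single candidate 3. So r9c6=3.
Step 44. [r3c9∈{2}] r3c9 has the single candidate 2. So r3c9=2.
Step 45. [r7c1∈{7}] only 7 remains possible at r7c1 ⇒ r7c1=7.
Step 46. [r6c4∈{4}] only 4 remains possible at r6c4, so r6c4=4.
Step 47. [r5c1∈{1}] r5c1 is down to just 1 ⇒ r5c1=1.
Step 48. [r8c4∈{6}] r8c4's peers cover all but 6, so r8c4=6.
Step 49. [r8c7∈{4}] r8c7 is down to just 4. So r8c7=4.
Step 50. [r5c4∈{8}] r5c4 is down to just 8 ⇒ r5c4=8.
Step 51. [r9c5∈{9}] r9c5 is down to just 9, so r9c5=9.
Step 52. [r4c5∈{5}] r4c5 is down to just 5. So r4c5=5.

Answer: 4 7 2 5 6 8 3 9 1 / 3 8 9 2 1 4 7 6 5 / 6 1 5 9 3 7 8 4 2 / 2 9 4 3 5 6 1 7 8 / 1 3 6 8 7 9 5 2 4 / 8 5 7 4 2 1 6 3 9 / 7 6 8 1 4 2 9 5 3 / 9 2 3 6 8 5 4 1 7 / 5 4 1 7 9 3 2 8 6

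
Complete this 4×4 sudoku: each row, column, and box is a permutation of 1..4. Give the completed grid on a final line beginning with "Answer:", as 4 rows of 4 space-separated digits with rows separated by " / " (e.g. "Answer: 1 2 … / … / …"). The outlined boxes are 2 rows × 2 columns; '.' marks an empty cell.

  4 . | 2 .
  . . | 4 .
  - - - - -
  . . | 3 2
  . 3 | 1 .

Step 1. [r1c2∈{1}] r1c2's peers cover all but 1. So r1c2=1.
Step 2. [r2c1∈{2,3}] col 1 places 3 nowhere but r2c1. So r2c1=3.
Step 3. [r4c4∈{4}] nothing but 4 survives at r4c4 ⇒ r4c4=4.
Step 4. [r2c4∈{1}] nothing but 1 survives at r2c4 ⇒ r2c4=1.
Step 5. [r2c2∈{2}] r2c2 has the single candidate 2, so r2c2=2.
Step 6. [r4c1∈{2}] r4c1's peers cover all but 2. So r4c1=2.
Step 7. [r3c2∈{4}] only 4 remains possible at r3c2 ⇒ r3c2=4.
Step 8. [r1c4∈{3}] only 3 remains possible at r1c4, so r1c4=3.
Step 9. [r3c1∈{1}] only 1 remains possible at r3c1, so r3c1=1.

Answer: 4 1 2 3 / 3 2 4 1 / 1 4 3 2 / 2 3 1 4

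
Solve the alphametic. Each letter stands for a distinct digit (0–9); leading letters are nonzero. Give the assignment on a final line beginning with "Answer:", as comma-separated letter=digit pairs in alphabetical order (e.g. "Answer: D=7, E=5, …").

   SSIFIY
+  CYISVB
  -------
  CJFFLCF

Step 1. [C] C is the leading digit of a 7-digit sum of two 6-digit numbers; the final carry is exactly 1. So C=1.
Step 2. [col 1: Y + B ≡ F (mod 10)] several values work for F in column 1 (Y + B ≡ F (mod 10), carry-in 0); try F=5, so F=5.
Step 3. [col 1: Y + B ≡ F (mod 10)] several values work for Y in column 1 (Y + B ≡ F (mod 10), carry-in 0); try Y=6, so Y=6.
Step 4. [col 1: Y + B ≡ F (mod 10)] column 1 reads Y+B+carry(0)=F with Y=6, F=5; with digits 1,5,6 already taken and all letters distinct, the only value for B is 9. So B=9.
Step 5. [col 2: I + V ≡ C (mod 10)] V=3 is one option consistent with column 2 (I + V ≡ C (mod 10), carry-in 1) — take it. So V=3.
Step 6. [col 2: I + V ≡ C (mod 10)] column 2: given V=3, C=1, carry-in 1, and digits 1,3,5,6,9 already taken and all letters distinct, I+V≡C (mod 10) forces I=7. So I=7.
Step 7. [col 3: F + S ≡ L (mod 10)] column 3 (F + S ≡ L (mod 10), carry-in 1) doesn't pin S yet; pick S=8 and continue. So S=8.
Step 8. [col 3: F + S ≡ L (mod 10)] column 3 reads F+S+carry(1)=L with F=5, S=8; with digits 1,3,5,6,7,8,9 already taken and all letters distinct, the only value for L is 4. So L=4.
Step 9. [col 6: S + C ≡ J (mod 10)] in column 6 we have S+C≡J with carry-in 1; given S=8, C=1 and digits 1,3,4,5,6,7,8,9 already taken and all letters distinct, that pins J to 0, so J=0.

Answer: B=9, C=1, F=5, I=7, J=0, L=4, S=8, V=3, Y=6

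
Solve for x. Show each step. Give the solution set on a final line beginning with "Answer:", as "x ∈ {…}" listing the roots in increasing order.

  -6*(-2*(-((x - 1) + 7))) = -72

Step 1. [-6*(-2*(-((x - 1) + 7))) = -72] LHS = -6·(…); ÷-6 both sides ⇒ div: -2*(-((x - 1) + 7)) = 12.
Step 2. [-2*(-((x - 1) + 7)) = 12] LHS = -2·(…); ÷-2 both sides, so div: -((x - 1) + 7) = -6.
Step 3. [-((x - 1) + 7) = -6] LHS negated; negate both sides. So neg: (x - 1) + 7 = 6.
Step 4. [(x - 1) + 7 = 6] +7 is outermost — subtract 7 both sides. So sub: x - 1 = -1.
Step 5. [x - 1 = -1] the outer -1 inverts by adding 1. So sub: x = 0.

Answer: x ∈ {0}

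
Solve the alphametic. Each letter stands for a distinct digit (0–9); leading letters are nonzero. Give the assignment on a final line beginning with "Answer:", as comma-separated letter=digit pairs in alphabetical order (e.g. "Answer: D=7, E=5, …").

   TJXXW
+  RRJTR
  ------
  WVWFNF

Step 1. [col 1: W + R ≡ F (mod 10)] several values work for W in column 1 (W + R ≡ F (mod 10), carry-in 0); try W=1 ⇒ W=1.
Step 2. [col 1: W + R ≡ F (mod 10)] column 1 (W + R ≡ F (mod 10), carry-in 0) doesn't pin R yet; pick R=8 and continue ⇒ R=8.
Step 3. [col 1: W + R ≡ F (mod 10)] column 1 reads W+R+carry(0)=F with W=1, R=8; with digits 1,8 already taken and all letters distinct, the only value for F is 9, so F=9.
Step 4. [col 2: X + T ≡ N (mod 10)] no forcing yet in column 2 (carry-in 0); X=5 is free and consistent — try it. So X=5.
Step 5. [col 2: X + T ≡ N (mod 10)] no forcing yet in column 2 (carry-in 0); N=2 is free and consistent — try it ⇒ N=2.
Step 6. [col 2: X + T ≡ N (mod 10)] from column 2 (X=5, N=2, carry-in 0, digits 1,2,5,8,9 already taken and all letters distinct): T must equal 7 ⇒ T=7.
Step 7. [col 3: X + J ≡ F (mod 10)] from column 3 (X=5, F=9, carry-in 1, digits 1,2,5,7,8,9 already taken and all letters distinct): J must equal 3, so J=3.
Step 8. [col 5: T + R ≡ V (mod 10)] in column 5 we have T+R≡V with carry-in 1; given T=7, R=8 and digits 1,2,3,5,7,8,9 already taken and all letters distinct, that pins V to 6 ⇒ V=6.

Answer: F=9, J=3, N=2, R=8, T=7, V=6, W=1, X=5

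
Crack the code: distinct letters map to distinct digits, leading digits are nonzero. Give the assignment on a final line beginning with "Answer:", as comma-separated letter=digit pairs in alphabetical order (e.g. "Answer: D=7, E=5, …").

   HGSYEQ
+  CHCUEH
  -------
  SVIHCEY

Step 1. [col 1: Q + H ≡ Y (mod 10)] Q=8 is one option consistent with column 1 (Q + H ≡ Y (mod 10), carry-in 0) — take it ⇒ Q=8.
Step 2. [S] S is the leading digit of a 7-digit sum of two 6-digit numbers; the final carry is exactly 1, so S=1.
Step 3. [col 1: Q + H ≡ Y (mod 10)] H=6 is one option consistent with column 1 (Q + H ≡ Y (mod 10), carry-in 0) — take it ⇒ H=6.
Step 4. [col 1: Q + H ≡ Y (mod 10)] column 1: given Q=8, H=6, carry-in 0, and digits 1,6,8 already taken and all letters distinct, Q+H≡Y (mod 10) forces Y=4, so Y=4.
Step 5. [col 2: E + E ≡ E (mod 10)] column 2: given nothing yet, carry-in 1, and digits 1,4,6,8 already taken and all letters distinct, E+E≡E (mod 10) forces E=9. So E=9.
Step 6. [col 3: Y + U ≡ C (mod 10)] several values work for C in column 3 (Y + U ≡ C (mod 10), carry-in 1); try C=5 ⇒ C=5.
Step 7. [col 3: Y + U ≡ C (mod 10)] column 3 reads Y+U+carry(1)=C with Y=4, C=5; with digits 1,4,5,6,8,9 already taken and all letters distinct, the only value for U is 0 ⇒ U=0.
Step 8. [col 5: G + H ≡ I (mod 10)] in column 5 we have G+H≡I with carry-in 0; given H=6 and digits 0,1,4,5,6,8,9 already taken and all letters distinct, that pins I to 3, so I=3.
Step 9. [col 5: G + H ≡ I (mod 10)] column 5 reads G+H+carry(0)=I with H=6, I=3; with digits 0,1,3,4,5,6,8,9 already taken and all letters distinct, the only value for G is 7, so G=7.
Step 10. [col 6: H + C ≡ V (mod 10)] in column 6 we have H+C≡V with carry-in 1; given H=6, C=5 and digits 0,1,3,4,5,6,7,8,9 already taken and all letters distinct, that pins V to 2. So V=2.

Answer: C=5, E=9, G=7, H=6, I=3, Q=8, S=1, U=0, V=2, Y=4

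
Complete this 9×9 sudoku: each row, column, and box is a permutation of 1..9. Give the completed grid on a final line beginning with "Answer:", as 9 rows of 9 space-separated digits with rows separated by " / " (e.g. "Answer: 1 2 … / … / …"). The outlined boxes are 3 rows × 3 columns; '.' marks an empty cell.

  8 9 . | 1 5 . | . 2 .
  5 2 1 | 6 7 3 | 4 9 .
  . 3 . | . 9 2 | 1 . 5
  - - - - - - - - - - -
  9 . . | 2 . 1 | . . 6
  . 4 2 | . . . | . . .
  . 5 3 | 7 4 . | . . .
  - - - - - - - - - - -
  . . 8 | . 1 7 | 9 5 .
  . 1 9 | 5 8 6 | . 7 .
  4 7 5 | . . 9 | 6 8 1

Step 1. [r4c5∈{3}] r4c5's peers cover all but 3, so r4c5=3.
Step 2. [r6c1∈{1,6}] 6 has one home in row 6: r6c1. So r6c1=6.
Step 3. [r4c3∈{7}] r4c3 is down to just 7, so r4c3=7.
Step 4. [r6c6∈{8}] nothing but 8 survives at r6c6, so r6c6=8.
Step 5. [r8c9∈{2,3,4}] in row 8, 4 fits only at r8c9. So r8c9=4.
Step 6. [r5c8∈{1,3}] col 8 places 3 nowhere but r5c8. So r5c8=3.
Step 7. [r6c7∈{2}] nothing but 2 survives at r6c7. So r6c7=2.
Step 8. [r8c7∈{3}] nothing but 3 survives at r8c7 ⇒ r8c7=3.
Step 9. [r1c7∈{7}] r1c7 has the single candidate 7, so r1c7=7.
Step 10. [r7c4∈{3,4}] row 7 places 4 nowhere but r7c4 ⇒ r7c4=4.
Step 11. [r5c9∈{7,8,9}] across row 5, 7 lands solely at r5c9. So r5c9=7.
Step 12. [r1c3∈{4,6}] r1c3 is the only open cell in row 1 admitting 6 ⇒ r1c3=6.
Step 13. [r4c7∈{5,8}] 5 has one home in row 4: r4c7 ⇒ r4c7=5.
Step 14. [r8c1∈{2}] r8c1's peers cover all but 2. So r8c1=2.
Step 15. [r3c8∈{6}] r3c8 has the single candidate 6 ⇒ r3c8=6.
Step 16. [r3c3∈{4}] r3c3 has the single candidate 4, so r3c3=4.
Step 17. [r7c1∈{3}] r7c1's peers cover all but 3, so r7c1=3.
Step 18. [r1c6∈{4}] only 4 remains possible at r1c6 ⇒ r1c6=4.
Step 19. [r9c4∈{3}] nothing but 3 survives at r9c4, so r9c4=3.
Step 20. [r3c4∈{8}] r3c4's peers cover all but 8 ⇒ r3c4=8.
Step 21. [r7c2∈{6}] nothing but 6 survives at r7c2, so r7c2=6.
Step 22. [r6c8∈{1}] r6c8 has the single candidate 1 ⇒ r6c8=1.
Step 23. [r5c4∈{9}] only 9 remains possible at r5c4. So r5c4=9.
Step 24. [r9c5∈{2}] r9c5 has the single candidate 2. So r9c5=2.
Step 25. [r5c5∈{6}] only 6 remains possible at r5c5, so r5c5=6.
Step 26. [r3c1∈{7}] nothing but 7 survives at r3c1, so r3c1=7.
Step 27. [r1c9∈{3}] r1c9's peers cover all but 3. So r1c9=3.
Step 28. [r5c7∈{8}] nothing but 8 survives at r5c7, so r5c7=8.
Step 29. [r7c9∈{2}] r7c9 is down to just 2. So r7c9=2.
Step 30. [r4c8∈{4}] r4c8 is down to just 4 ⇒ r4c8=4.
Step 31. [r6c9∈{9}] only 9 remains possible at r6c9. So r6c9=9.
Step 32. [r4c2∈{8}] r4c2 is down to just 8 ⇒ r4c2=8.
Step 33. [r2c9∈{8}] r2c9's peers cover all but 8 ⇒ r2c9=8.
Step 34. [r5c1∈{1}] r5c1's peers cover all but 1, so r5c1=1.
Step 35. [r5c6∈{5}] r5c6 is down to just 5, so r5c6=5.

Answer: 8 9 6 1 5 4 7 2 3 / 5 2 1 6 7 3 4 9 8 / 7 3 4 8 9 2 1 6 5 / 9 8 7 2 3 1 5 4 6 / 1 4 2 9 6 5 8 3 7 / 6 5 3 7 4 8 2 1 9 / 3 6 8 4 1 7 9 5 2 / 2 1 9 5 8 6 3 7 4 / 4 7 5 3 2 9 6 8 1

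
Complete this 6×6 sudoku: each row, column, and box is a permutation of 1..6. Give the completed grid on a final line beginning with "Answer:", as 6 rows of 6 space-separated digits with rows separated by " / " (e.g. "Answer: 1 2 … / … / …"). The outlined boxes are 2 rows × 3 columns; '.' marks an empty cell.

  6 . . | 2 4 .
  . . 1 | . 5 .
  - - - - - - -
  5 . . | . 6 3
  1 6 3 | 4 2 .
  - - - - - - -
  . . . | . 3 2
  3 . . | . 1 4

Step 1. [r5c1∈{4}] r5c1's peers cover all but 4 ⇒ r5c1=4.
Step 2. [r2c2∈{2,3,4}] row 2 places 4 nowhere but r2c2. So r2c2=4.
Step 3. [r1c3∈{5}] nothing but 5 survives at r1c3 ⇒ r1c3=5.
Step 4. [r3c2∈{2}] r3c2 has the single candidate 2, so r3c2=2.
Step 5. [r5c3∈{6}] nothing but 6 survives at r5c3. So r5c3=6.
Step 6. [r6c2∈{5}] r6c2 has the single candidate 5. So r6c2=5.
Step 7. [r2c4∈{3,6}] across row 2, 3 lands solely at r2c4, so r2c4=3.
Step 8. [r2c6∈{6}] r2c6 is down to just 6, so r2c6=6.
Step 9. [r5c4∈{5}] only 5 remains possible at r5c4. So r5c4=5.
Step 10. [r2c1∈{2}] only 2 remains possible at r2c1. So r2c1=2.
Step 11. [r1c2∈{3}] only 3 remains possible at r1c2. So r1c2=3.
Step 12. [r3c4∈{1}] only 1 remains possible at r3c4. So r3c4=1.
Step 13. [r6c4∈{6}] r6c4's peers cover all but 6. So r6c4=6.
Step 14. [r6c3∈{2}] r6c3's peers cover all but 2, so r6c3=2.
Step 15. [r3c3∈{4}] r3c3 is down to just 4. So r3c3=4.
Step 16. [r4c6∈{5}] r4c6's peers cover all but 5. So r4c6=5.
Step 17. [r5c2∈{1}] r5c2 is down to just 1 ⇒ r5c2=1.
Step 18. [r1c6∈{1}] r1c6 is down to just 1. So r1c6=1.

Answer: 6 3 5 2 4 1 / 2 4 1 3 5 6 / 5 2 4 1 6 3 / 1 6 3 4 2 5 / 4 1 6 5 3 2 / 3 5 2 6 1 4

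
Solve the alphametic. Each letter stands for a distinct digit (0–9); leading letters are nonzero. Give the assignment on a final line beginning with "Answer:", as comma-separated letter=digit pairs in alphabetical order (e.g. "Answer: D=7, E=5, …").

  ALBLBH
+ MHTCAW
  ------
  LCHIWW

Step 1. [col 1: H + W ≡ W (mod 10)] column 1 reads H+W+carry(0)=W with nothing yet; with all letters distinct, none taken yet, the only value for H is 0. So H=0.
Step 2. [col 1: H + W ≡ W (mod 10)] column 1 (H + W ≡ W (mod 10), carry-in 0) doesn't pin W yet; pick W=5 and continue ⇒ W=5.
Step 3. [col 2: B + A ≡ W (mod 10)] column 2 (B + A ≡ W (mod 10), carry-in 0) doesn't pin A yet; pick A=4 and continue, so A=4.
Step 4. [col 2: B + A ≡ W (mod 10)] from column 2 (A=4, W=5, carry-in 0, digits 0,4,5 already taken and all letters distinct): B must equal 1. So B=1.
Step 5. [col 3: L + C ≡ I (mod 10)] C=7 is one option consistent with column 3 (L + C ≡ I (mod 10), carry-in 0) — take it ⇒ C=7.
Step 6. [col 3: L + C ≡ I (mod 10)] several values work for I in column 3 (L + C ≡ I (mod 10), carry-in 0); try I=3 ⇒ I=3.
Step 7. [col 3: L + C ≡ I (mod 10)] from column 3 (C=7, I=3, carry-in 0, digits 0,1,3,4,5,7 already taken and all letters distinct): L must equal 6, so L=6.
Step 8. [col 4: B + T ≡ H (mod 10)] in column 4 we have B+T≡H with carry-in 1; given B=1, H=0 and digits 0,1,3,4,5,6,7 already taken and all letters distinct, that pins T to 8, so T=8.
Step 9. [col 6: A + M ≡ L (mod 10)] in column 6 we have A+M≡L with carry-in 0; given A=4, L=6 and digits 0,1,3,4,5,6,7,8 already taken and all letters distinct, that pins M to 2 ⇒ M=2.

Answer: A=4, B=1, C=7, H=0, I=3, L=6, M=2, T=8, W=5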